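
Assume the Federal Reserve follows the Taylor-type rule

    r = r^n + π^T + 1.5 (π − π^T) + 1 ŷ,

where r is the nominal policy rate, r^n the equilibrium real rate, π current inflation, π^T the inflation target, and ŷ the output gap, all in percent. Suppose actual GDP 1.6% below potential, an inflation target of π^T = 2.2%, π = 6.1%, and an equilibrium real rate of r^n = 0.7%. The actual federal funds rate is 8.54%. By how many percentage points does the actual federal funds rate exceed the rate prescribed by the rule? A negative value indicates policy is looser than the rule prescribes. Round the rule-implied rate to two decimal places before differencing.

Output 1.6% below potential → ŷ = -1.6.
r = 0.7 + 2.2 + 1.5 × (6.1 − 2.2) + 1 × (-1.6)
   = 0.7 + 2.2 + 5.85 − 1.6 = 7.15
Deviation = 8.54 − 7.15 = 1.39 pp.

1.39 pp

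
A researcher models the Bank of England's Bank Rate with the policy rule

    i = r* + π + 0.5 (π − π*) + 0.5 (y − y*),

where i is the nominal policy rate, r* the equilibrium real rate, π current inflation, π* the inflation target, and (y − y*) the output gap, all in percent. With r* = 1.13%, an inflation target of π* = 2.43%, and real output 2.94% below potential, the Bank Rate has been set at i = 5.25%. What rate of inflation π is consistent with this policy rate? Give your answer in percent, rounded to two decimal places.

Output 2.94% below potential → (y − y*) = -2.94.
Collecting π: i = r* + (1 + 0.5) π − 0.5 π* + 0.5 (y − y*)
1.5 π = 5.25 − 1.13 + 0.5 × 2.43 − 0.5 × (-2.94) = 6.805
π = 6.805 / 1.5 = 4.54

4.54%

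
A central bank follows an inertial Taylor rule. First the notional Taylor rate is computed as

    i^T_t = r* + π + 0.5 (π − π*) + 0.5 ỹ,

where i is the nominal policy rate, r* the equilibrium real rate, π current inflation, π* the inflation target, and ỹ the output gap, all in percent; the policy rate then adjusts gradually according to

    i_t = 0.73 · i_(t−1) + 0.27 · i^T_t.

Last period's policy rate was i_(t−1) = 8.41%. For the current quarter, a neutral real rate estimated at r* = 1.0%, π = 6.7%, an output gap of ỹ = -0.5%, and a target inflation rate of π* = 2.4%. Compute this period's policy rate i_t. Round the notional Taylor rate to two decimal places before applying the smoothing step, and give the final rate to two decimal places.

8.73%

i^T_t = 1.0 + 6.7 + 0.5 × (6.7 − 2.4) + 0.5 × (-0.5)
   = 1.0 + 6.7 + 2.15 − 0.25 = 9.60
i_t = 0.73 × 8.41 + 0.27 × 9.60 = 6.1393 + 2.592 = 8.73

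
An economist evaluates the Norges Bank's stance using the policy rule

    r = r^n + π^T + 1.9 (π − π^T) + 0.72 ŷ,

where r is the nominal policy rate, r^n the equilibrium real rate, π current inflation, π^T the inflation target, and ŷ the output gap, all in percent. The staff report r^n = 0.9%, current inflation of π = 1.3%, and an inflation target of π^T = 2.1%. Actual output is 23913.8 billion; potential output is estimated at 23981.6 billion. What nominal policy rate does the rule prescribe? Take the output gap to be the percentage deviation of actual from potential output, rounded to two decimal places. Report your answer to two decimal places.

Output gap = 100 × (23913.8 − 23981.6) / 23981.6 = -0.28%.
r = 0.90 + 2.10 + 1.9 × (1.30 − 2.10) + 0.72 × (-0.28)
   = 0.90 + 2.1 − 1.52 − 0.2016 = 1.28

1.28%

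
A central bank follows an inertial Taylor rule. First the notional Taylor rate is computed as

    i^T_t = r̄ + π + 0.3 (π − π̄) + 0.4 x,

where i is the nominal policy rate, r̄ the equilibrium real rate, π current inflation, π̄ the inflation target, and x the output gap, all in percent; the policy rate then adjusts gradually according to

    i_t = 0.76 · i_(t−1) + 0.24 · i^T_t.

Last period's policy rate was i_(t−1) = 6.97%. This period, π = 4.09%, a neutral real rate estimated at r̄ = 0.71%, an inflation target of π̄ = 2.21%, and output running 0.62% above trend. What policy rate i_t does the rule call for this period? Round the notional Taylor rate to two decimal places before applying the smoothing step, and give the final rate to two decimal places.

6.64%

Output 0.62% above potential → x = 0.62.
i^T_t = 0.71 + 4.09 + 0.3 × (4.09 − 2.21) + 0.4 × 0.62
   = 0.71 + 4.09 + 0.564 + 0.248 = 5.61
i_t = 0.76 × 6.97 + 0.24 × 5.61 = 5.2972 + 1.3464 = 6.64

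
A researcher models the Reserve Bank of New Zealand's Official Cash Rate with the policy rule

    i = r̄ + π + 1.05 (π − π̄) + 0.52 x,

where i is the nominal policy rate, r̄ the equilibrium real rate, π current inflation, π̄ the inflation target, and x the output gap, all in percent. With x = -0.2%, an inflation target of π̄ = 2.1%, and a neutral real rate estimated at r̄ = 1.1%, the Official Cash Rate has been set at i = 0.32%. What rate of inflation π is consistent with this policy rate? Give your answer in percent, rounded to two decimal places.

Collecting π: i = r̄ + (1 + 1.05) π − 1.05 π̄ + 0.52 x
2.05 π = 0.32 − 1.1 + 1.05 × 2.1 − 0.52 × (-0.2) = 1.529
π = 1.529 / 2.05 = 0.75

0.75%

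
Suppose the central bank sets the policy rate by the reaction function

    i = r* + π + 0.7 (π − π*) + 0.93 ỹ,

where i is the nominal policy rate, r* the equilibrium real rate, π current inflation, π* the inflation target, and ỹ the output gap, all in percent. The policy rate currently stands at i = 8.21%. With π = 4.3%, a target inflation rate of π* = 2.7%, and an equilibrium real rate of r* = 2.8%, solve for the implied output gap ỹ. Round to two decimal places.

0.93 ỹ = 8.21 − 2.8 − 4.3 − 0.7 × (4.3 − 2.7) = -0.01
ỹ = -0.01 / 0.93 = -0.01

-0.01%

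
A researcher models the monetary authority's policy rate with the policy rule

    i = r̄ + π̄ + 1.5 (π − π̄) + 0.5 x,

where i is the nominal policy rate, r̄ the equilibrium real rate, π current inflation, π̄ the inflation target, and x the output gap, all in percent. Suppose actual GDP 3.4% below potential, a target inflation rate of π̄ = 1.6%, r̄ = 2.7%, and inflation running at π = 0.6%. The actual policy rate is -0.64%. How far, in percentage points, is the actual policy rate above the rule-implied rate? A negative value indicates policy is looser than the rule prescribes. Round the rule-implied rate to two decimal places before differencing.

-1.74 pp

Output 3.4% below potential → x = -3.4.
i = 2.7 + 1.6 + 1.5 × (0.6 − 1.6) + 0.5 × (-3.4)
   = 2.7 + 1.6 − 1.5 − 1.7 = 1.10
Deviation = -0.64 − 1.10 = -1.74 pp.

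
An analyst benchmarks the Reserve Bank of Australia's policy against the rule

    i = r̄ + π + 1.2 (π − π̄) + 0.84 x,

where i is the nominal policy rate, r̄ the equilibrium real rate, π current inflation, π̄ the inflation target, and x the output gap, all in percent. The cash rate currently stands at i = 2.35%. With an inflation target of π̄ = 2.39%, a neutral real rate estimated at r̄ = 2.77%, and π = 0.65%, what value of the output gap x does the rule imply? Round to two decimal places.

1.21%

0.84 x = 2.35 − 2.77 − 0.65 − 1.2 × (0.65 − 2.39) = 1.018
x = 1.018 / 0.84 = 1.21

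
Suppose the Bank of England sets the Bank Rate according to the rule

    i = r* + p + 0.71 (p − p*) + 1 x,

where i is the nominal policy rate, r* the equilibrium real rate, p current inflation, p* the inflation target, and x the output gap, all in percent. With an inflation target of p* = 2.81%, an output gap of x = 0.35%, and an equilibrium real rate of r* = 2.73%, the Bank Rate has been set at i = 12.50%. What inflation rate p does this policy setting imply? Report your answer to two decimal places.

Collecting p: i = r* + (1 + 0.71) p − 0.71 p* + 1 x
1.71 p = 12.50 − 2.73 + 0.71 × 2.81 − 1 × 0.35 = 11.4151
p = 11.4151 / 1.71 = 6.68

6.68%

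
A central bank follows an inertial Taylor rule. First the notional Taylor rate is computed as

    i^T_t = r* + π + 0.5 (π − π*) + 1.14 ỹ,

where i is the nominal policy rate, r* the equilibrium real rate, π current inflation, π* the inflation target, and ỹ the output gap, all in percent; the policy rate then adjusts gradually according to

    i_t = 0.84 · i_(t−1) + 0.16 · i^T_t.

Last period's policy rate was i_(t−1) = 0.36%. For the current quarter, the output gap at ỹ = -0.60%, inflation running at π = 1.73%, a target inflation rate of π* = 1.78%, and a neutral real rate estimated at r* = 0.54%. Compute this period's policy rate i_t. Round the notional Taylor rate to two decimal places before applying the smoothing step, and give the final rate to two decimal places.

i^T_t = 0.54 + 1.73 + 0.5 × (1.73 − 1.78) + 1.14 × (-0.60)
   = 0.54 + 1.73 − 0.025 − 0.684 = 1.56
i_t = 0.84 × 0.36 + 0.16 × 1.56 = 0.3024 + 0.2496 = 0.55

0.55%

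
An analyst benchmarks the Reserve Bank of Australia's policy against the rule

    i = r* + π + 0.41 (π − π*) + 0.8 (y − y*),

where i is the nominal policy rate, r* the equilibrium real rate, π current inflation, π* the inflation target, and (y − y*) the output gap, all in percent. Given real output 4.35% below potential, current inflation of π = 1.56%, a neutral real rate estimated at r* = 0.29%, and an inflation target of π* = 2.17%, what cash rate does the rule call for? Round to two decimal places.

Output 4.35% below potential → (y − y*) = -4.35.
i = 0.29 + 1.56 + 0.41 × (1.56 − 2.17) + 0.8 × (-4.35)
   = 0.29 + 1.56 − 0.2501 − 3.48 = -1.88

-1.88%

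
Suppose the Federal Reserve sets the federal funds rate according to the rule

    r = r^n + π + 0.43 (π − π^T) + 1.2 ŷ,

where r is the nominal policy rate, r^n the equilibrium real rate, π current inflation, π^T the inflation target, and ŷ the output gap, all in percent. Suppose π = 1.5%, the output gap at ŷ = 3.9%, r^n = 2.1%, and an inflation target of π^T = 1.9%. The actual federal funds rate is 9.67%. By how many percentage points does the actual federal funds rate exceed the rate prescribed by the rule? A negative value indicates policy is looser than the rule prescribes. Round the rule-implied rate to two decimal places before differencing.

r = 2.1 + 1.5 + 0.43 × (1.5 − 1.9) + 1.2 × 3.9
   = 2.1 + 1.5 − 0.172 + 4.68 = 8.11
Deviation = 9.67 − 8.11 = 1.56 pp.

1.56 pp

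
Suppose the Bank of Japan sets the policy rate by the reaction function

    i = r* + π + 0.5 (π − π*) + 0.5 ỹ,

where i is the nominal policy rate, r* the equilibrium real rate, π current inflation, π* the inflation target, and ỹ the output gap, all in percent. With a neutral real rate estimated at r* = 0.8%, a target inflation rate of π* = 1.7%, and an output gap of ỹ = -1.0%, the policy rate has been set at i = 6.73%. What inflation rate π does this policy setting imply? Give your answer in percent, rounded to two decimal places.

4.85%

Collecting π: i = r* + (1 + 0.5) π − 0.5 π* + 0.5 ỹ
1.5 π = 6.73 − 0.8 + 0.5 × 1.7 − 0.5 × (-1.0) = 7.28
π = 7.28 / 1.5 = 4.85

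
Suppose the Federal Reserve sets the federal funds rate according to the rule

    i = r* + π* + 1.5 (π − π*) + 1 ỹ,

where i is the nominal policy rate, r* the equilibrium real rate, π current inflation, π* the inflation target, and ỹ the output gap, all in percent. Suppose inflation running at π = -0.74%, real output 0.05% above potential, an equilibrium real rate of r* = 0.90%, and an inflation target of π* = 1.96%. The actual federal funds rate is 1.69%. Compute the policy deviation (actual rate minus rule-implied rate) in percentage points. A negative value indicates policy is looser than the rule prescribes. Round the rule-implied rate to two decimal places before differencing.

Output 0.05% above potential → ỹ = 0.05.
i = 0.90 + 1.96 + 1.5 × (-0.74 − 1.96) + 1 × 0.05
   = 0.90 + 1.96 − 4.05 + 0.05 = -1.14
Deviation = 1.69 − (-1.14) = 2.83 pp.

2.83 pp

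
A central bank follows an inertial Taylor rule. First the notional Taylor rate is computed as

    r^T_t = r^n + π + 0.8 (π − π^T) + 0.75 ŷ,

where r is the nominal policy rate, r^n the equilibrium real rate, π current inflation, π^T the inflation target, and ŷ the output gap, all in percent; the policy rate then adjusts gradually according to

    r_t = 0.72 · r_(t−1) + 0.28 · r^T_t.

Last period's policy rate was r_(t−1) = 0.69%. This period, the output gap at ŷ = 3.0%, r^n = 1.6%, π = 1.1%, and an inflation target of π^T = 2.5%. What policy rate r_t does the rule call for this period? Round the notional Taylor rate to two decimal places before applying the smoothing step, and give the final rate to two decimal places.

1.57%

r^T_t = 1.6 + 1.1 + 0.8 × (1.1 − 2.5) + 0.75 × 3.0
   = 1.6 + 1.1 − 1.12 + 2.25 = 3.83
r_t = 0.72 × 0.69 + 0.28 × 3.83 = 0.4968 + 1.0724 = 1.57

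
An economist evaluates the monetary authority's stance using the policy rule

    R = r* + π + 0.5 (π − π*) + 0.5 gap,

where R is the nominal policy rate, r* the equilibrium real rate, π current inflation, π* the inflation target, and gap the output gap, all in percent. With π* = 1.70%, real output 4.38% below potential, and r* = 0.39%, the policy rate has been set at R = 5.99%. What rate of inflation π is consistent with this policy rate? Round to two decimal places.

Output 4.38% below potential → gap = -4.38.
Collecting π: R = r* + (1 + 0.5) π − 0.5 π* + 0.5 gap
1.5 π = 5.99 − 0.39 + 0.5 × 1.70 − 0.5 × (-4.38) = 8.64
π = 8.64 / 1.5 = 5.76

5.76%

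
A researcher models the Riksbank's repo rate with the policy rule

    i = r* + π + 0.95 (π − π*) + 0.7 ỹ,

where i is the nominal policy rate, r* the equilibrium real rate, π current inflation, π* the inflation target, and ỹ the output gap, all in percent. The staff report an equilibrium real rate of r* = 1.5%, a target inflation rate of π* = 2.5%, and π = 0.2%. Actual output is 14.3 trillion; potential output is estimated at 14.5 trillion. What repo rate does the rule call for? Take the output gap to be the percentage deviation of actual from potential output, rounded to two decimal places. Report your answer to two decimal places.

Output gap = 100 × (14.3 − 14.5) / 14.5 = -1.38%.
i = 1.50 + 0.20 + 0.95 × (0.20 − 2.50) + 0.7 × (-1.38)
   = 1.50 + 0.2 − 2.185 − 0.966 = -1.45

-1.45%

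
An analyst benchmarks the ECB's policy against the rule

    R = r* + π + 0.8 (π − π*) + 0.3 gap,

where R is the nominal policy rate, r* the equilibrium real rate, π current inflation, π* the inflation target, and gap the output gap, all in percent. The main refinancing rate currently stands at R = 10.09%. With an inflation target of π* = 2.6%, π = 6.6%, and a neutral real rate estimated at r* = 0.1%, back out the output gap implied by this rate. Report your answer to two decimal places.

0.63%

0.3 gap = 10.09 − 0.1 − 6.6 − 0.8 × (6.6 − 2.6) = 0.19
gap = 0.19 / 0.3 = 0.63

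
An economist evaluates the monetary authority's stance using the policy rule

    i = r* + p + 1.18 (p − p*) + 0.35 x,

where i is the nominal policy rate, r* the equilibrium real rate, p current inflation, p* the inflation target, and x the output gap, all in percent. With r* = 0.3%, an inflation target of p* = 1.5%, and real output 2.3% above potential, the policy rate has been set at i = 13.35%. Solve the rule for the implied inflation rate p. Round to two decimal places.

6.43%

Output 2.3% above potential → x = 2.3.
Collecting p: i = r* + (1 + 1.18) p − 1.18 p* + 0.35 x
2.18 p = 13.35 − 0.3 + 1.18 × 1.5 − 0.35 × 2.3 = 14.015
p = 14.015 / 2.18 = 6.43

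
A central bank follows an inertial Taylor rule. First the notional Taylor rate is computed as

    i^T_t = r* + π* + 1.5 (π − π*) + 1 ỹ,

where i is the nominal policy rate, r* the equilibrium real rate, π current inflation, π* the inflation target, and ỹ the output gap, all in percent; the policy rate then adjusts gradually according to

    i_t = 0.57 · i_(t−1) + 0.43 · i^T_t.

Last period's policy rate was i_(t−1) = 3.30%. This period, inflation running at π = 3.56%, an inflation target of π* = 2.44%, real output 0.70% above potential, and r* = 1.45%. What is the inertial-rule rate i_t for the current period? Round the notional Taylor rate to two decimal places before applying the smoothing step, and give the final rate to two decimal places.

4.58%

Output 0.70% above potential → ỹ = 0.70.
i^T_t = 1.45 + 2.44 + 1.5 × (3.56 − 2.44) + 1 × 0.70
   = 1.45 + 2.44 + 1.68 + 0.7 = 6.27
i_t = 0.57 × 3.30 + 0.43 × 6.27 = 1.881 + 2.6961 = 4.58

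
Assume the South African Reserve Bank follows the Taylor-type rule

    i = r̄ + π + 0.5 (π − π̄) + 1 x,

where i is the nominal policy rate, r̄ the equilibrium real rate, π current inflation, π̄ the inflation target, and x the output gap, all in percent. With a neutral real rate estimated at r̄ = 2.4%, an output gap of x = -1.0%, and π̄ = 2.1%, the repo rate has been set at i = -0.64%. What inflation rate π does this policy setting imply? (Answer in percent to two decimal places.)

Collecting π: i = r̄ + (1 + 0.5) π − 0.5 π̄ + 1 x
1.5 π = -0.64 − 2.4 + 0.5 × 2.1 − 1 × (-1.0) = -0.99
π = -0.99 / 1.5 = -0.66

-0.66%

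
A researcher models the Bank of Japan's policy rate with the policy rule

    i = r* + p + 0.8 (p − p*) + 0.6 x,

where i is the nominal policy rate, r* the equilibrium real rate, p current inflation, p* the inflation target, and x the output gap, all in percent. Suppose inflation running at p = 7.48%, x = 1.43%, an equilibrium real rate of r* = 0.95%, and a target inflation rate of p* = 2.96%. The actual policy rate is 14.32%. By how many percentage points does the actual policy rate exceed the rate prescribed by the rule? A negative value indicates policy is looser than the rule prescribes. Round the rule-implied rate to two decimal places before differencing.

i = 0.95 + 7.48 + 0.8 × (7.48 − 2.96) + 0.6 × 1.43
   = 0.95 + 7.48 + 3.616 + 0.858 = 12.90
Deviation = 14.32 − 12.90 = 1.42 pp.

1.42 pp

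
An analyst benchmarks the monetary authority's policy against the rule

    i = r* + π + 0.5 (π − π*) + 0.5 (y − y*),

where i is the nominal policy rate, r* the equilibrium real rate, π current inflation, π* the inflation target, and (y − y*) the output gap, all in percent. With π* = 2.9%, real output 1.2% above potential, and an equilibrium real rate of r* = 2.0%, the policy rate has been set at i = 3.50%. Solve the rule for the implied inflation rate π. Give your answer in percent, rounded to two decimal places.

Output 1.2% above potential → (y − y*) = 1.2.
Collecting π: i = r* + (1 + 0.5) π − 0.5 π* + 0.5 (y − y*)
1.5 π = 3.50 − 2.0 + 0.5 × 2.9 − 0.5 × 1.2 = 2.35
π = 2.35 / 1.5 = 1.57

1.57%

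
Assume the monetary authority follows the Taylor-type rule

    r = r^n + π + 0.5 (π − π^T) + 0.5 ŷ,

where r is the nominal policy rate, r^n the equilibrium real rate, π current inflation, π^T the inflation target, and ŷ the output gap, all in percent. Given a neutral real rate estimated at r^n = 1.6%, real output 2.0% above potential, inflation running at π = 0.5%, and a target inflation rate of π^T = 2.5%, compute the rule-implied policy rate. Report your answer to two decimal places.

Output 2.0% above potential → ŷ = 2.0.
r = 1.6 + 0.5 + 0.5 × (0.5 − 2.5) + 0.5 × 2.0
   = 1.6 + 0.5 − 1 + 1 = 2.10

2.10%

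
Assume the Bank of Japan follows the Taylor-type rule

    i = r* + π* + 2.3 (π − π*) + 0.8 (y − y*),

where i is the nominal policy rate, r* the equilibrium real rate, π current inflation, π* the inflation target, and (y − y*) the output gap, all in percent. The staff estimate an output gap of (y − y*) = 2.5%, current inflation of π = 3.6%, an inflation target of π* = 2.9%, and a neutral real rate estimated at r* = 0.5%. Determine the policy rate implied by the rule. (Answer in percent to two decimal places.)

i = 0.5 + 2.9 + 2.3 × (3.6 − 2.9) + 0.8 × 2.5
   = 0.5 + 2.9 + 1.61 + 2 = 7.01

7.01%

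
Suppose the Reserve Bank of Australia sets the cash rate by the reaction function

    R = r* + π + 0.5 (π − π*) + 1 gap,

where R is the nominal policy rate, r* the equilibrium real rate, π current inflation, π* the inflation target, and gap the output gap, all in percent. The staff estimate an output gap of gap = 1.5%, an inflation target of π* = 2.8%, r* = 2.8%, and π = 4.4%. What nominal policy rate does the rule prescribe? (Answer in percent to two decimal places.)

9.50%

R = 2.8 + 4.4 + 0.5 × (4.4 − 2.8) + 1 × 1.5
   = 2.8 + 4.4 + 0.8 + 1.5 = 9.50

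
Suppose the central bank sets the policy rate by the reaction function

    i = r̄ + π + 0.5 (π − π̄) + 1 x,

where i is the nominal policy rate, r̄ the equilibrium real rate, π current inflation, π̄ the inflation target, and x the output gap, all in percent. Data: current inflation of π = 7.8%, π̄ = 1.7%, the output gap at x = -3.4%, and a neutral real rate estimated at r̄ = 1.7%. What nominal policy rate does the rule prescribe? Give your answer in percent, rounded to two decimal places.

9.15%

i = 1.7 + 7.8 + 0.5 × (7.8 − 1.7) + 1 × (-3.4)
   = 1.7 + 7.8 + 3.05 − 3.4 = 9.15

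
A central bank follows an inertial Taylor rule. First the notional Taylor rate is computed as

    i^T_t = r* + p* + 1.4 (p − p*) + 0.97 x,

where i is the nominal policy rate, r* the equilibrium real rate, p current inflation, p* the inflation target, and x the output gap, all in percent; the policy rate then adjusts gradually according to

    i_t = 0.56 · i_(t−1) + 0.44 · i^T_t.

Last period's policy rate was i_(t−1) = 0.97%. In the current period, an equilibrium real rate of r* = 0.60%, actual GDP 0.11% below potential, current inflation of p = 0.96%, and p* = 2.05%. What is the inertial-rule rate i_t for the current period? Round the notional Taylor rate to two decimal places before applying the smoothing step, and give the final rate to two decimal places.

0.99%

Output 0.11% below potential → x = -0.11.
i^T_t = 0.60 + 2.05 + 1.4 × (0.96 − 2.05) + 0.97 × (-0.11)
   = 0.60 + 2.05 − 1.526 − 0.1067 = 1.02
i_t = 0.56 × 0.97 + 0.44 × 1.02 = 0.5432 + 0.4488 = 0.99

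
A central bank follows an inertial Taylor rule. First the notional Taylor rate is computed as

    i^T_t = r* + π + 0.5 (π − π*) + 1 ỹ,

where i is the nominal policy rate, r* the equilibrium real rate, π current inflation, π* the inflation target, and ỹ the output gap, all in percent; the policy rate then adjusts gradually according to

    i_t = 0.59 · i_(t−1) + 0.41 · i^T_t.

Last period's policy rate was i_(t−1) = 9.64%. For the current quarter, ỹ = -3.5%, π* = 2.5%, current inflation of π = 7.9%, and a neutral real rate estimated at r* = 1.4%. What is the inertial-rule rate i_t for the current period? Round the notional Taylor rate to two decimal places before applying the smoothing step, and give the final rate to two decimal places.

9.17%

i^T_t = 1.4 + 7.9 + 0.5 × (7.9 − 2.5) + 1 × (-3.5)
   = 1.4 + 7.9 + 2.7 − 3.5 = 8.50
i_t = 0.59 × 9.64 + 0.41 × 8.50 = 5.6876 + 3.485 = 9.17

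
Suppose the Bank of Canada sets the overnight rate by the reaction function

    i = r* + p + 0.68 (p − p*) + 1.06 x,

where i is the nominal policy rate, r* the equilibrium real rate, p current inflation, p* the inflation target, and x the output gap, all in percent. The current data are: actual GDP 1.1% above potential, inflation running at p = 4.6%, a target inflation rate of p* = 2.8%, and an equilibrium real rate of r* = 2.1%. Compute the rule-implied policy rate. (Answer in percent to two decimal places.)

9.09%

Output 1.1% above potential → x = 1.1.
i = 2.1 + 4.6 + 0.68 × (4.6 − 2.8) + 1.06 × 1.1
   = 2.1 + 4.6 + 1.224 + 1.166 = 9.09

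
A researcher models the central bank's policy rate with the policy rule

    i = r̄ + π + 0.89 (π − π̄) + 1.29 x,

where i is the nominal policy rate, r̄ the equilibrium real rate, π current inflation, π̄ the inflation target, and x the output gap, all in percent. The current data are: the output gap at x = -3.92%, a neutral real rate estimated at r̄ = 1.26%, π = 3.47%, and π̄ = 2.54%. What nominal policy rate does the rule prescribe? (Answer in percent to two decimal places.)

0.50%

i = 1.26 + 3.47 + 0.89 × (3.47 − 2.54) + 1.29 × (-3.92)
   = 1.26 + 3.47 + 0.8277 − 5.0568 = 0.50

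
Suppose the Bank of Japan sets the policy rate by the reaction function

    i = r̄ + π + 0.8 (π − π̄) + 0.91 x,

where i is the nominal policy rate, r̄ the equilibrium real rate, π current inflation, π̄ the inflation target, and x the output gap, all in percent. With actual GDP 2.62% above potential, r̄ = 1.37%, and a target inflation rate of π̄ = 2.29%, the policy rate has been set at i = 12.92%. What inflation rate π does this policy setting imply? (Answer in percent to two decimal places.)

6.11%

Output 2.62% above potential → x = 2.62.
Collecting π: i = r̄ + (1 + 0.8) π − 0.8 π̄ + 0.91 x
1.8 π = 12.92 − 1.37 + 0.8 × 2.29 − 0.91 × 2.62 = 10.9978
π = 10.9978 / 1.8 = 6.11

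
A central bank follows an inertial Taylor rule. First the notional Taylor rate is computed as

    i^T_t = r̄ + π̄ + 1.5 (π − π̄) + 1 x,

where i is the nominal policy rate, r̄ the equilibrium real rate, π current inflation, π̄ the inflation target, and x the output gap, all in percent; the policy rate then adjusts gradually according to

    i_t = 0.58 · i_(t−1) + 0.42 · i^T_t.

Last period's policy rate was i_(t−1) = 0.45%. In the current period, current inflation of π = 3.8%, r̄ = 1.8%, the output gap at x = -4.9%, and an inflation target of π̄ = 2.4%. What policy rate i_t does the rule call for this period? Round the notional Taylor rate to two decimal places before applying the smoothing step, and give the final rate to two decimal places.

i^T_t = 1.8 + 2.4 + 1.5 × (3.8 − 2.4) + 1 × (-4.9)
   = 1.8 + 2.4 + 2.1 − 4.9 = 1.40
i_t = 0.58 × 0.45 + 0.42 × 1.40 = 0.261 + 0.588 = 0.85

0.85%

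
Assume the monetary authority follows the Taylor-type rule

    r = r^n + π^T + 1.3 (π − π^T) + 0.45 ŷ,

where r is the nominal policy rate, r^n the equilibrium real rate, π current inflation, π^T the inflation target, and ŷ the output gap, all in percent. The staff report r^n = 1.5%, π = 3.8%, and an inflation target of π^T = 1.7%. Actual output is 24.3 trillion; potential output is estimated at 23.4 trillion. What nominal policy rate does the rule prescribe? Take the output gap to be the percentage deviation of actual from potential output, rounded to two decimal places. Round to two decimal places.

Output gap = 100 × (24.3 − 23.4) / 23.4 = 3.85%.
r = 1.50 + 1.70 + 1.3 × (3.80 − 1.70) + 0.45 × 3.85
   = 1.50 + 1.7 + 2.73 + 1.7325 = 7.66

7.66%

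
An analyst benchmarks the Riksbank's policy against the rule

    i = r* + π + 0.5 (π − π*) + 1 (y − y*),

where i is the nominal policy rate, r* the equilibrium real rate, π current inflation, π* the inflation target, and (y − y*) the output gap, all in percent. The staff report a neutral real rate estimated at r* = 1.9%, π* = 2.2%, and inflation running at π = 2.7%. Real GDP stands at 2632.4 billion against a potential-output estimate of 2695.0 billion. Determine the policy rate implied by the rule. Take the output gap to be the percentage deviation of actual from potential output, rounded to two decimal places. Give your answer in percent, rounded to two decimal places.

Output gap = 100 × (2632.4 − 2695.0) / 2695.0 = -2.32%.
i = 1.90 + 2.70 + 0.5 × (2.70 − 2.20) + 1 × (-2.32)
   = 1.90 + 2.7 + 0.25 − 2.32 = 2.53

2.53%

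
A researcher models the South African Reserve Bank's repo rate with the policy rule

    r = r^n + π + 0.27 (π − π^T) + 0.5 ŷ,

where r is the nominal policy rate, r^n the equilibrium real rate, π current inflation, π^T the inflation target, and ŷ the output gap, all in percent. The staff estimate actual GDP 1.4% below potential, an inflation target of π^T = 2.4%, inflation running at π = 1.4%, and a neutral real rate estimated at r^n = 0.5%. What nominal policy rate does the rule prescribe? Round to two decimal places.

Output 1.4% below potential → ŷ = -1.4.
r = 0.5 + 1.4 + 0.27 × (1.4 − 2.4) + 0.5 × (-1.4)
   = 0.5 + 1.4 − 0.27 − 0.7 = 0.93

0.93%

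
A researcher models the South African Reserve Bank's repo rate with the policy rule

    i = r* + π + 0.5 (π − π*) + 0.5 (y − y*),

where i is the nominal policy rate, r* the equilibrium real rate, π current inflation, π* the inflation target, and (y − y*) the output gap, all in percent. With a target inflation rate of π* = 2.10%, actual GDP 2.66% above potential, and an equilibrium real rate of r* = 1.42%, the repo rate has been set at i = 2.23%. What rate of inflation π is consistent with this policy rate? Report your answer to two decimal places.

Output 2.66% above potential → (y − y*) = 2.66.
Collecting π: i = r* + (1 + 0.5) π − 0.5 π* + 0.5 (y − y*)
1.5 π = 2.23 − 1.42 + 0.5 × 2.10 − 0.5 × 2.66 = 0.53
π = 0.53 / 1.5 = 0.35

0.35%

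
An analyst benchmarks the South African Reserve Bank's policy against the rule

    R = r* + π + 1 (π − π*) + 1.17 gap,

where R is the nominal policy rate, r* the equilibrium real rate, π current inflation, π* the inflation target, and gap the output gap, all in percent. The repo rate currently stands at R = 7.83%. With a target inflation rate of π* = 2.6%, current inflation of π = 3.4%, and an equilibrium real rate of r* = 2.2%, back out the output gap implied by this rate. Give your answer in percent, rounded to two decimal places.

1.22%

1.17 gap = 7.83 − 2.2 − 3.4 − 1 × (3.4 − 2.6) = 1.43
gap = 1.43 / 1.17 = 1.22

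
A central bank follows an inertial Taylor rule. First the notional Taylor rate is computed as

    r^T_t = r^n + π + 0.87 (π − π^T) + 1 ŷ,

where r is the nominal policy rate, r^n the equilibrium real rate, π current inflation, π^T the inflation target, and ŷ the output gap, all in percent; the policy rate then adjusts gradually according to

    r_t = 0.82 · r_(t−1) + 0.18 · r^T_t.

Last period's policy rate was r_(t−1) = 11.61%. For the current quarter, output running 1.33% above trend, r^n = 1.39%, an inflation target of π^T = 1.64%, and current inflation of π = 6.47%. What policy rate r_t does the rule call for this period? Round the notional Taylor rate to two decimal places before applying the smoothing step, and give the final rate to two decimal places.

11.93%

Output 1.33% above potential → ŷ = 1.33.
r^T_t = 1.39 + 6.47 + 0.87 × (6.47 − 1.64) + 1 × 1.33
   = 1.39 + 6.47 + 4.2021 + 1.33 = 13.39
r_t = 0.82 × 11.61 + 0.18 × 13.39 = 9.5202 + 2.4102 = 11.93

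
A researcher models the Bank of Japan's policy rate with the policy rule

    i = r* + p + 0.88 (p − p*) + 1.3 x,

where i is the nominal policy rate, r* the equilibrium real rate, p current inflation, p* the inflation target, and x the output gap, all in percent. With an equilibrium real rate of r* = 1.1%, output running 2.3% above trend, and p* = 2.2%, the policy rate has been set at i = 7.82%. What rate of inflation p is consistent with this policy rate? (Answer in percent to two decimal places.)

3.01%

Output 2.3% above potential → x = 2.3.
Collecting p: i = r* + (1 + 0.88) p − 0.88 p* + 1.3 x
1.88 p = 7.82 − 1.1 + 0.88 × 2.2 − 1.3 × 2.3 = 5.666
p = 5.666 / 1.88 = 3.01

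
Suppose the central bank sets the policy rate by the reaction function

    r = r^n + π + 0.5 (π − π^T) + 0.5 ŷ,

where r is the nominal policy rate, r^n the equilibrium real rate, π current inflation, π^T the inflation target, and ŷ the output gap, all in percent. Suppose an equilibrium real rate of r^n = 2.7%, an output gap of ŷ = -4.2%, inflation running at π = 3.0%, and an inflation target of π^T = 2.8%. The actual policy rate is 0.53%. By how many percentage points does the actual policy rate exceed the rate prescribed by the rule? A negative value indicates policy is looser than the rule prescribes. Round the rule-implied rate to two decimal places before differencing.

-3.17 pp

r = 2.7 + 3.0 + 0.5 × (3.0 − 2.8) + 0.5 × (-4.2)
   = 2.7 + 3 + 0.1 − 2.1 = 3.70
Deviation = 0.53 − 3.70 = -3.17 pp.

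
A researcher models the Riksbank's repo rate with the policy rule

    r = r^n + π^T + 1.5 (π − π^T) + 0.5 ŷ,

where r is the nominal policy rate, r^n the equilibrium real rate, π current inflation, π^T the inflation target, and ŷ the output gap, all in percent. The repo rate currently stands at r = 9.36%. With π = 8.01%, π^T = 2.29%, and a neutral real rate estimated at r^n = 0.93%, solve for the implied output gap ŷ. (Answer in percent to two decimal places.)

-4.88%

0.5 ŷ = 9.36 − 0.93 − 2.29 − 1.5 × (8.01 − 2.29) = -2.44
ŷ = -2.44 / 0.5 = -4.88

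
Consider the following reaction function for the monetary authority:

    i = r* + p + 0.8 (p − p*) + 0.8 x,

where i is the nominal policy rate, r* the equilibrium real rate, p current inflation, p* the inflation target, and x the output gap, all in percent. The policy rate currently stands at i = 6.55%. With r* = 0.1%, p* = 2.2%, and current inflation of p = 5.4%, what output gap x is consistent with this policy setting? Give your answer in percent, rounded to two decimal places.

-1.89%

0.8 x = 6.55 − 0.1 − 5.4 − 0.8 × (5.4 − 2.2) = -1.51
x = -1.51 / 0.8 = -1.89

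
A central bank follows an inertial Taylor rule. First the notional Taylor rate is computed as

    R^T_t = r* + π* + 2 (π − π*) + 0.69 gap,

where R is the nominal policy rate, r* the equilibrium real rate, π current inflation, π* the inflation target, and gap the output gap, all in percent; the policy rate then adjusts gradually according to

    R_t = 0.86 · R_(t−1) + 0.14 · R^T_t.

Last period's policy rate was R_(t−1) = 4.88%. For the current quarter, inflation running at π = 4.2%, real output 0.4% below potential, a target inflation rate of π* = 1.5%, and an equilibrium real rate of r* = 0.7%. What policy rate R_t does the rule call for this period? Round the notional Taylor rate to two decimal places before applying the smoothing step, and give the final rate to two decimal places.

5.22%

Output 0.4% below potential → gap = -0.4.
R^T_t = 0.7 + 1.5 + 2 × (4.2 − 1.5) + 0.69 × (-0.4)
   = 0.7 + 1.5 + 5.4 − 0.276 = 7.32
R_t = 0.86 × 4.88 + 0.14 × 7.32 = 4.1968 + 1.0248 = 5.22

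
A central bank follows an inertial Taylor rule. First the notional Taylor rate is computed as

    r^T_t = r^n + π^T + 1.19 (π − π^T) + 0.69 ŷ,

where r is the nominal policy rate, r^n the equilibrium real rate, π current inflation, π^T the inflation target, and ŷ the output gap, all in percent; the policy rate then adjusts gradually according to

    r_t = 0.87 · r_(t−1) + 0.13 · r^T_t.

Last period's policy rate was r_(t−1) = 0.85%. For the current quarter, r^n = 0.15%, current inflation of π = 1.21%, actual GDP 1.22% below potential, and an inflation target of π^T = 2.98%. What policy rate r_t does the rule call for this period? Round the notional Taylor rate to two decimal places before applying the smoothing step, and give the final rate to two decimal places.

0.76%

Output 1.22% below potential → ŷ = -1.22.
r^T_t = 0.15 + 2.98 + 1.19 × (1.21 − 2.98) + 0.69 × (-1.22)
   = 0.15 + 2.98 − 2.1063 − 0.8418 = 0.18
r_t = 0.87 × 0.85 + 0.13 × 0.18 = 0.7395 + 0.0234 = 0.76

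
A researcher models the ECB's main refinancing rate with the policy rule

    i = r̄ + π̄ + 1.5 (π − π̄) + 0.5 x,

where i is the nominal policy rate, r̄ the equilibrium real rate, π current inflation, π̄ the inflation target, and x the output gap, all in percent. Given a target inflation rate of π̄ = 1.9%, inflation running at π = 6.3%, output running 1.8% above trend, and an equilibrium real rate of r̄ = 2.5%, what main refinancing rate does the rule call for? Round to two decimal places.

11.90%

Output 1.8% above potential → x = 1.8.
i = 2.5 + 1.9 + 1.5 × (6.3 − 1.9) + 0.5 × 1.8
   = 2.5 + 1.9 + 6.6 + 0.9 = 11.90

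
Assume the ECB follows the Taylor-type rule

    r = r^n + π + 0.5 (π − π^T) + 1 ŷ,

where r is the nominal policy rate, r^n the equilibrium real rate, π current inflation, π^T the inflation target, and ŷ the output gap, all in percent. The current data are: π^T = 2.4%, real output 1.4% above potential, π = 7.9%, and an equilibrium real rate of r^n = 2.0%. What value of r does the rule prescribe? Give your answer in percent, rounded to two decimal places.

14.05%

Output 1.4% above potential → ŷ = 1.4.
r = 2.0 + 7.9 + 0.5 × (7.9 − 2.4) + 1 × 1.4
   = 2.0 + 7.9 + 2.75 + 1.4 = 14.05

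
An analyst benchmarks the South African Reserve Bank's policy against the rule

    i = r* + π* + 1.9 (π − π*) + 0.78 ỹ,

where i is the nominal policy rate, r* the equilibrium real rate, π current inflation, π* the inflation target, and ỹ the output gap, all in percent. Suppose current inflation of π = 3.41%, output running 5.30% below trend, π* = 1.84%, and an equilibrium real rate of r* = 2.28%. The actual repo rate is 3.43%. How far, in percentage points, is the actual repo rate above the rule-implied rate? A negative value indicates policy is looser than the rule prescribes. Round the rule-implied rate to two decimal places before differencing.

0.46 pp

Output 5.30% below potential → ỹ = -5.30.
i = 2.28 + 1.84 + 1.9 × (3.41 − 1.84) + 0.78 × (-5.30)
   = 2.28 + 1.84 + 2.983 − 4.134 = 2.97
Deviation = 3.43 − 2.97 = 0.46 pp.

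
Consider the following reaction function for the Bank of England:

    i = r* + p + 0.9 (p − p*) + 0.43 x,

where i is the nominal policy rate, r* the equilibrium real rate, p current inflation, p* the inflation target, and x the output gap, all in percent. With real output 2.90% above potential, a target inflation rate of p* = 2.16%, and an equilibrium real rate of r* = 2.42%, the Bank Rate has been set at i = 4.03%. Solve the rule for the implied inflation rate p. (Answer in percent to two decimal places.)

Output 2.90% above potential → x = 2.90.
Collecting p: i = r* + (1 + 0.9) p − 0.9 p* + 0.43 x
1.9 p = 4.03 − 2.42 + 0.9 × 2.16 − 0.43 × 2.90 = 2.307
p = 2.307 / 1.9 = 1.21

1.21%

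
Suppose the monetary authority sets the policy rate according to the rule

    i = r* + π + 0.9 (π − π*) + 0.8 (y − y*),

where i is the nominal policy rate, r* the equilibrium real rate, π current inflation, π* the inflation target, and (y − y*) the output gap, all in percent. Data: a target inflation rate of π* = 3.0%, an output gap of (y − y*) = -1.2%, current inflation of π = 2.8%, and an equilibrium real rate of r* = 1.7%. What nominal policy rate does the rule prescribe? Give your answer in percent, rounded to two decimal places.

i = 1.7 + 2.8 + 0.9 × (2.8 − 3.0) + 0.8 × (-1.2)
   = 1.7 + 2.8 − 0.18 − 0.96 = 3.36

3.36%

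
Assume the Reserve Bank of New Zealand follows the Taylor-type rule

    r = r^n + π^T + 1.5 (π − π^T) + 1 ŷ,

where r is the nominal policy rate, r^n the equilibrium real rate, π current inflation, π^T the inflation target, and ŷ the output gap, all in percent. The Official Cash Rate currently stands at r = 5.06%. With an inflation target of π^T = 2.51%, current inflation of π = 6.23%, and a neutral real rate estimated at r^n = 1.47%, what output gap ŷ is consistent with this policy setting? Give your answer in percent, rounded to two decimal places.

-4.50%

1 ŷ = 5.06 − 1.47 − 2.51 − 1.5 × (6.23 − 2.51) = -4.5
ŷ = -4.5 / 1 = -4.50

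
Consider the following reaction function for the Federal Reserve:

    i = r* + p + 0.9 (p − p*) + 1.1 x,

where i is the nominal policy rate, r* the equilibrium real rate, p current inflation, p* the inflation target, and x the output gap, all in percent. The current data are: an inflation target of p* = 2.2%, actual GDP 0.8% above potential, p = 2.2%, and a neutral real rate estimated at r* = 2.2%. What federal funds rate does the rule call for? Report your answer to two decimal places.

5.28%

Output 0.8% above potential → x = 0.8.
i = 2.2 + 2.2 + 0.9 × (2.2 − 2.2) + 1.1 × 0.8
   = 2.2 + 2.2 + 0 + 0.88 = 5.28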